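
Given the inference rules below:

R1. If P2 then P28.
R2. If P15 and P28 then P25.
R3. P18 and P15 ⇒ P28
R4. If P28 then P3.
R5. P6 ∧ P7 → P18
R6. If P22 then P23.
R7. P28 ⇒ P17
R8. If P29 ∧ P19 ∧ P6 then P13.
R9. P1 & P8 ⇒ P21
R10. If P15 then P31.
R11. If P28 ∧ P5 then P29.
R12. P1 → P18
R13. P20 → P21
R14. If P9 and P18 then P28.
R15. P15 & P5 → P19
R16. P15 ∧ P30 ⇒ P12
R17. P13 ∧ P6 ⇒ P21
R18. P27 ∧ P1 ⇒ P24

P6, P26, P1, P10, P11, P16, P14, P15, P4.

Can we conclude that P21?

No

Forward chaining from the given facts derives: P31, P18, P28, P3, P17, P25.
Rules concluding P21: R9 needs P8; R13 needs P20; R17 needs P13 — none of these are established.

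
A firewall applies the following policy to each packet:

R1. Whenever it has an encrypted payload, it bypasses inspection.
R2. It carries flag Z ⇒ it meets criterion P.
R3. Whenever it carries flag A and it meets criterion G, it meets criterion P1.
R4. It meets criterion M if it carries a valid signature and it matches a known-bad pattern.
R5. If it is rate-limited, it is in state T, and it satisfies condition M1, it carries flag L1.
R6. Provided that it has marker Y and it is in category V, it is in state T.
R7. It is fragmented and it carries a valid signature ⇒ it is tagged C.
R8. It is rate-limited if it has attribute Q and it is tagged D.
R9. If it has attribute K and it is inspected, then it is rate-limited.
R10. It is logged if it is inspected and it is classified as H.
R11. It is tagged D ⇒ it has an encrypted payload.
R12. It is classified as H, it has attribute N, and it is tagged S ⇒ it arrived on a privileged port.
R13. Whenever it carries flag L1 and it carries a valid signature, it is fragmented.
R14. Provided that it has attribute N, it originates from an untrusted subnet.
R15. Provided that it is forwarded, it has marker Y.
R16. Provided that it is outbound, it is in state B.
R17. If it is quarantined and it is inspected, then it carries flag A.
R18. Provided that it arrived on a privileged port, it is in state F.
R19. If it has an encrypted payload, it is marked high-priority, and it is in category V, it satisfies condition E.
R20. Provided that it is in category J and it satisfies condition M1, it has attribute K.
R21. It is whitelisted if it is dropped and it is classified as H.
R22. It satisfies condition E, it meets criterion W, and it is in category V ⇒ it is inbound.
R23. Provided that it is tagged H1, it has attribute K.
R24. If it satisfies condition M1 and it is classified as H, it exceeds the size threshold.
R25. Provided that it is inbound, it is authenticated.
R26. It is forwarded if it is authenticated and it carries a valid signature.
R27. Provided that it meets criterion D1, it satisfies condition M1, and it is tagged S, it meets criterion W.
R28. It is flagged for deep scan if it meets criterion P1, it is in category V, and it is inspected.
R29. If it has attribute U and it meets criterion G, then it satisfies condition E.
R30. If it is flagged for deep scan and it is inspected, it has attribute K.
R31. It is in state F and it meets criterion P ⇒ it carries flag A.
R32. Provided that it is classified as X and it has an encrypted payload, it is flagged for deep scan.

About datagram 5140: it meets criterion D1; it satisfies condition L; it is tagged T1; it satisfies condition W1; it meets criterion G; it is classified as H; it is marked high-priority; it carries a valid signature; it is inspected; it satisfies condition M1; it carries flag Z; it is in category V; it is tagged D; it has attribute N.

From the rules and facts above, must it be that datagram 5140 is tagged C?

Forward chaining from the given facts derives: meets criterion P, is logged, has an encrypted payload, originates from an untrusted subnet, satisfies condition E, exceeds the size threshold, bypasses inspection.
The only rule concluding "it is tagged C" is R7, which needs "it is fragmented"; that is never established.

No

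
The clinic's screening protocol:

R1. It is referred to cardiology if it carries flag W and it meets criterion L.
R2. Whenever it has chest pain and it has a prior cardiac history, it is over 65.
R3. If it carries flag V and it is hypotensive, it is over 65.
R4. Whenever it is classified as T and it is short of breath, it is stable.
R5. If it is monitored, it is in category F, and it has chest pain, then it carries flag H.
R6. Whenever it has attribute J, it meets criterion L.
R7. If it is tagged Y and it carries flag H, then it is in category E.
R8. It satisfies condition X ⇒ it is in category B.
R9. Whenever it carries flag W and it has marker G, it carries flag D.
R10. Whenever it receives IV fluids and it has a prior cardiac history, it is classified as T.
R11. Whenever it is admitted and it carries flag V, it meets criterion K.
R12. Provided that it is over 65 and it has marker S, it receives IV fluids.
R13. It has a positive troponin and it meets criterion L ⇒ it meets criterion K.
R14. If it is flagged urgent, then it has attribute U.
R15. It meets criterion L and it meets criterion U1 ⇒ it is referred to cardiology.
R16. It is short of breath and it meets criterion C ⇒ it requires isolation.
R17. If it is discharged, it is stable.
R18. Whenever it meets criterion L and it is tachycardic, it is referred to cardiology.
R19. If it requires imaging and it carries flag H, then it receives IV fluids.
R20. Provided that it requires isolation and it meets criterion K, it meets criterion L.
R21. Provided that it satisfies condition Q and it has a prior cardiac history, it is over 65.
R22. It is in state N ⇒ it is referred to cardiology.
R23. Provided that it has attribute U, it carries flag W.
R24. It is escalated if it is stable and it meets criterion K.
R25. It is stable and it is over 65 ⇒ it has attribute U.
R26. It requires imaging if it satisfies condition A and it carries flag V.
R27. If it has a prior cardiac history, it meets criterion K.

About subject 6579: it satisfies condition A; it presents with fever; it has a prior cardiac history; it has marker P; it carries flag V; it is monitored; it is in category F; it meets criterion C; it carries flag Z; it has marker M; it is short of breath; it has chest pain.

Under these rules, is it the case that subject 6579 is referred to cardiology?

By R2 (it has chest pain, it has a prior cardiac history): it is over 65.
By R5 (it is monitored, it is in category F, it has chest pain): it carries flag H.
By R16 (it is short of breath, it meets criterion C): it requires isolation.
By R26 (it satisfies condition A, it carries flag V): it requires imaging.
By R27 (it has a prior cardiac history): it meets criterion K.
By R19 (it requires imaging, it carries flag H): it receives IV fluids.
By R20 (it requires isolation, it meets criterion K): it meets criterion L.
By R10 (it receives IV fluids, it has a prior cardiac history): it is classified as T.
By R4 (it is classified as T, it is short of breath): it is stable.
By R25 (it is stable, it is over 65): it has attribute U.
By R23 (it has attribute U): it carries flag W.
By R1 (it carries flag W, it meets criterion L): it is referred to cardiology.

Yes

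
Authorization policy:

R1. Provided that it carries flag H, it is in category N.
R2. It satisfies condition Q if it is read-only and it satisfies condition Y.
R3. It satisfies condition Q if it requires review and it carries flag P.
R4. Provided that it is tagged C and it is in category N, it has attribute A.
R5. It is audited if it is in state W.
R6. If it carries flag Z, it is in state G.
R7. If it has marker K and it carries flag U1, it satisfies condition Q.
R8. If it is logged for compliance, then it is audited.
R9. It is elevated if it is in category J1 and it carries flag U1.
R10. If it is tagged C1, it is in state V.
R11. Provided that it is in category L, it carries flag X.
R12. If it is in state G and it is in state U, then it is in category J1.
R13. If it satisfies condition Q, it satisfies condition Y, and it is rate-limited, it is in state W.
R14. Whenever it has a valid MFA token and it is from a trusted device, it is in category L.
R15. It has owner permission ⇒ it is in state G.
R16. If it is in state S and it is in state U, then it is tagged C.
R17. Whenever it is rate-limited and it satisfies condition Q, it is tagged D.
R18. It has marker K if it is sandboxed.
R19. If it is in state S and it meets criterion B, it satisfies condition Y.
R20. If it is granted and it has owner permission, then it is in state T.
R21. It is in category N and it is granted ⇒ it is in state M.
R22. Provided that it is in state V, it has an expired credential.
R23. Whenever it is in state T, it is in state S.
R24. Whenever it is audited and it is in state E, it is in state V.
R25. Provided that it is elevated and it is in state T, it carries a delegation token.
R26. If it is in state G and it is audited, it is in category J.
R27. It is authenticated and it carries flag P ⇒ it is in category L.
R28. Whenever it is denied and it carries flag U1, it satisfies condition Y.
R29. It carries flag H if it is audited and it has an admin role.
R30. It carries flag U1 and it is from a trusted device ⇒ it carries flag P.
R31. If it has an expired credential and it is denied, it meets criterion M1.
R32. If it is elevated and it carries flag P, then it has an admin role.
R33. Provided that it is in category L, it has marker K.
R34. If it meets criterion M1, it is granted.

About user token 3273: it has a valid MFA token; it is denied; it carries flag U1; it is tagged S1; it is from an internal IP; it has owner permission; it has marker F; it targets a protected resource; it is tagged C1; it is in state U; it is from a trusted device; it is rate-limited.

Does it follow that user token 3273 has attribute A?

By R10 (it is tagged C1): it is in state V.
By R14 (it has a valid MFA token, it is from a trusted device): it is in category L.
By R15 (it has owner permission): it is in state G.
By R22 (it is in state V): it has an expired credential.
By R28 (it is denied, it carries flag U1): it satisfies condition Y.
By R30 (it carries flag U1, it is from a trusted device): it carries flag P.
By R31 (it has an expired credential, it is denied): it meets criterion M1.
By R33 (it is in category L): it has marker K.
By R34 (it meets criterion M1): it is granted.
By R7 (it has marker K, it carries flag U1): it satisfies condition Q.
By R12 (it is in state G, it is in state U): it is in category J1.
By R13 (it satisfies condition Q, it satisfies condition Y, it is rate-limited): it is in state W.
By R20 (it is granted, it has owner permission): it is in state T.
By R23 (it is in state T): it is in state S.
By R5 (it is in state W): it is audited.
By R9 (it is in category J1, it carries flag U1): it is elevated.
By R16 (it is in state S, it is in state U): it is tagged C.
By R32 (it is elevated, it carries flag P): it has an admin role.
By R29 (it is audited, it has an admin role): it carries flag H.
By R1 (it carries flag H): it is in category N.
By R4 (it is tagged C, it is in category N): it has attribute A.

Yes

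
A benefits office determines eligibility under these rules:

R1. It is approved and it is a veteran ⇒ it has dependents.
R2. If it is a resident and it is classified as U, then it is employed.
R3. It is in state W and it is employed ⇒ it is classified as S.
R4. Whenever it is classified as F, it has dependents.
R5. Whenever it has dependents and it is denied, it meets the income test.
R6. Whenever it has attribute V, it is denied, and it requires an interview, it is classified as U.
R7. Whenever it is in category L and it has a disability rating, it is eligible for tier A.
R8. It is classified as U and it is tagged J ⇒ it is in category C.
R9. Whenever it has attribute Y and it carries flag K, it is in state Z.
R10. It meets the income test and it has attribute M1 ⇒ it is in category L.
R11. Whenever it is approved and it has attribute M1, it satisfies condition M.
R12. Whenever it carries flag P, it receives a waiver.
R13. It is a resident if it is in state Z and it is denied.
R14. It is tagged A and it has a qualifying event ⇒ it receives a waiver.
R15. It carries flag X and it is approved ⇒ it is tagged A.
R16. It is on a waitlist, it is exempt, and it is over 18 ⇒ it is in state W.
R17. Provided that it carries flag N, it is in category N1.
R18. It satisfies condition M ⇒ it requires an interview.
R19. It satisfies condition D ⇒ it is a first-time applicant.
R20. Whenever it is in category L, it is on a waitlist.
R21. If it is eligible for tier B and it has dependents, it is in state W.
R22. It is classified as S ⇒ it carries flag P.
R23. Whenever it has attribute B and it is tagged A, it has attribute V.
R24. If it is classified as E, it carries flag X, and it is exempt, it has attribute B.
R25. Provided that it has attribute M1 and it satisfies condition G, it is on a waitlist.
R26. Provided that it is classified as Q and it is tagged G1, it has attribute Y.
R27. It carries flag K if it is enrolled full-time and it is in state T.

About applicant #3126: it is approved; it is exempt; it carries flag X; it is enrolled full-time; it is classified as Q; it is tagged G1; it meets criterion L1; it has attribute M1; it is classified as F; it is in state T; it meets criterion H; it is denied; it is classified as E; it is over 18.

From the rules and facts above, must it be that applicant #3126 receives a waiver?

By R4 (it is classified as F): it has dependents.
By R5 (it has dependents, it is denied): it meets the income test.
By R10 (it meets the income test, it has attribute M1): it is in category L.
By R11 (it is approved, it has attribute M1): it satisfies condition M.
By R15 (it carries flag X, it is approved): it is tagged A.
By R18 (it satisfies condition M): it requires an interview.
By R20 (it is in category L): it is on a waitlist.
By R24 (it is classified as E, it carries flag X, it is exempt): it has attribute B.
By R26 (it is classified as Q, it is tagged G1): it has attribute Y.
By R27 (it is enrolled full-time, it is in state T): it carries flag K.
By R9 (it has attribute Y, it carries flag K): it is in state Z.
By R13 (it is in state Z, it is denied): it is a resident.
By R16 (it is on a waitlist, it is exempt, it is over 18): it is in state W.
By R23 (it has attribute B, it is tagged A): it has attribute V.
By R6 (it has attribute V, it is denied, it requires an interview): it is classified as U.
By R2 (it is a resident, it is classified as U): it is employed.
By R3 (it is in state W, it is employed): it is classified as S.
By R22 (it is classified as S): it carries flag P.
By R12 (it carries flag P): it receives a waiver.

Yes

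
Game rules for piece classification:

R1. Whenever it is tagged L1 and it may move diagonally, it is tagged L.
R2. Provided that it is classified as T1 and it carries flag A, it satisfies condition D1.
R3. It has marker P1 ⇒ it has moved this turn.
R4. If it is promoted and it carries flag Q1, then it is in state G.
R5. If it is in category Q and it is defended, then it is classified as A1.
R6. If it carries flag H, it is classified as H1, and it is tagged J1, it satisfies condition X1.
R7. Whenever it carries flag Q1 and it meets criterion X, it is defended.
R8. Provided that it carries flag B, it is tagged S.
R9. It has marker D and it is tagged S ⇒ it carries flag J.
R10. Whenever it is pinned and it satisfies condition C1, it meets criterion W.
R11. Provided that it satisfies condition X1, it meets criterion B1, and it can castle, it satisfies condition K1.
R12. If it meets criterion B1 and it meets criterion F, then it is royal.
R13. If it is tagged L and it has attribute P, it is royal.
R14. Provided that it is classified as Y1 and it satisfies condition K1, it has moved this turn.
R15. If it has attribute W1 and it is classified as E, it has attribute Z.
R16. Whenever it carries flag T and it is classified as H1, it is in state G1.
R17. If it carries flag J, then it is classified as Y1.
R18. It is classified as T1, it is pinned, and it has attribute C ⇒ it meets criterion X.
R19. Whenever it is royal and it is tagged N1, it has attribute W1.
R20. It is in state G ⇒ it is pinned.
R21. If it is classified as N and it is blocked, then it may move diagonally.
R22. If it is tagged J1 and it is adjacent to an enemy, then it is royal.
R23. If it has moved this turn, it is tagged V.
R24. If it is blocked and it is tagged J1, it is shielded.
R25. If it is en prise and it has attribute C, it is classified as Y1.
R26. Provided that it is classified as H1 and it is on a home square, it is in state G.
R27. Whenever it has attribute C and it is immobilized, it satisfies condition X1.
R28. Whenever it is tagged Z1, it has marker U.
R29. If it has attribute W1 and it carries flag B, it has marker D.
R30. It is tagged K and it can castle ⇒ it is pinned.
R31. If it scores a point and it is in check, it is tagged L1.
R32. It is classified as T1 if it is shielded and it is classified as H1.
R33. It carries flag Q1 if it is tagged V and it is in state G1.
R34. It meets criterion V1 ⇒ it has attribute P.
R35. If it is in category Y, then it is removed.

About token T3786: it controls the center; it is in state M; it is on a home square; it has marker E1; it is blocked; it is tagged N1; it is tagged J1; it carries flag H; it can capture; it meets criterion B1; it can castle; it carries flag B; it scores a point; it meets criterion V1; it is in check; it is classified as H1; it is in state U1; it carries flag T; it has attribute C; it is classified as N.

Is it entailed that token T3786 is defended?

Yes

By R6 (it carries flag H, it is classified as H1, it is tagged J1): it satisfies condition X1.
By R8 (it carries flag B): it is tagged S.
By R11 (it satisfies condition X1, it meets criterion B1, it can castle): it satisfies condition K1.
By R16 (it carries flag T, it is classified as H1): it is in state G1.
By R21 (it is classified as N, it is blocked): it may move diagonally.
By R24 (it is blocked, it is tagged J1): it is shielded.
By R26 (it is classified as H1, it is on a home square): it is in state G.
By R31 (it scores a point, it is in check): it is tagged L1.
By R32 (it is shielded, it is classified as H1): it is classified as T1.
By R34 (it meets criterion V1): it has attribute P.
By R1 (it is tagged L1, it may move diagonally): it is tagged L.
By R13 (it is tagged L, it has attribute P): it is royal.
By R19 (it is royal, it is tagged N1): it has attribute W1.
By R20 (it is in state G): it is pinned.
By R29 (it has attribute W1, it carries flag B): it has marker D.
By R9 (it has marker D, it is tagged S): it carries flag J.
By R17 (it carries flag J): it is classified as Y1.
By R18 (it is classified as T1, it is pinned, it has attribute C): it meets criterion X.
By R14 (it is classified as Y1, it satisfies condition K1): it has moved this turn.
By R23 (it has moved this turn): it is tagged V.
By R33 (it is tagged V, it is in state G1): it carries flag Q1.
By R7 (it carries flag Q1, it meets criterion X): it is defended.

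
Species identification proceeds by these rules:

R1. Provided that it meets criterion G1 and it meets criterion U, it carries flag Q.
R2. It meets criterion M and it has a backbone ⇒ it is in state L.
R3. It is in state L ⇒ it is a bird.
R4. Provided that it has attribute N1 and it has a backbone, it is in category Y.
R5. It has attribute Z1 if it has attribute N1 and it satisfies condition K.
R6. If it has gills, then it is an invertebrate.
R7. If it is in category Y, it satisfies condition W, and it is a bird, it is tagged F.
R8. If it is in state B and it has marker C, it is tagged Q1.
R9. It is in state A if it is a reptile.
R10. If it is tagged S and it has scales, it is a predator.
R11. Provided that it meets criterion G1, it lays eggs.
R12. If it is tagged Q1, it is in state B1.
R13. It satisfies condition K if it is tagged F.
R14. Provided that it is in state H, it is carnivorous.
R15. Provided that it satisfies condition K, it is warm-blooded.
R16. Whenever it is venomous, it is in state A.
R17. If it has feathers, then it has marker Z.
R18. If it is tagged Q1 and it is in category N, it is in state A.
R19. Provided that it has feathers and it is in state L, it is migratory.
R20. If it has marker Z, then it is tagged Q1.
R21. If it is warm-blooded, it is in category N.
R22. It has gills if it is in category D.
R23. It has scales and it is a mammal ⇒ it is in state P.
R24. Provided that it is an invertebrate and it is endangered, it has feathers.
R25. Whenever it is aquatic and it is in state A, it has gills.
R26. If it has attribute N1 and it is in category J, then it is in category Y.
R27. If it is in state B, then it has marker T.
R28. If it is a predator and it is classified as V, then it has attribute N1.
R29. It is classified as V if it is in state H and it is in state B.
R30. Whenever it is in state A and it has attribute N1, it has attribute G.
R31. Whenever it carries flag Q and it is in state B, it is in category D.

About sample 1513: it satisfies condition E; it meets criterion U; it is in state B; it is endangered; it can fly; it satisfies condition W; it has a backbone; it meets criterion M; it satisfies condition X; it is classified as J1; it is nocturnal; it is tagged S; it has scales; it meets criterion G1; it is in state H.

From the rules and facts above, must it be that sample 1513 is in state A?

By R1 (it meets criterion G1, it meets criterion U): it carries flag Q.
By R2 (it meets criterion M, it has a backbone): it is in state L.
By R3 (it is in state L): it is a bird.
By R10 (it is tagged S, it has scales): it is a predator.
By R29 (it is in state H, it is in state B): it is classified as V.
By R31 (it carries flag Q, it is in state B): it is in category D.
By R22 (it is in category D): it has gills.
By R28 (it is a predator, it is classified as V): it has attribute N1.
By R4 (it has attribute N1, it has a backbone): it is in category Y.
By R6 (it has gills): it is an invertebrate.
By R7 (it is in category Y, it satisfies condition W, it is a bird): it is tagged F.
By R13 (it is tagged F): it satisfies condition K.
By R15 (it satisfies condition K): it is warm-blooded.
By R21 (it is warm-blooded): it is in category N.
By R24 (it is an invertebrate, it is endangered): it has feathers.
By R17 (it has feathers): it has marker Z.
By R20 (it has marker Z): it is tagged Q1.
By R18 (it is tagged Q1, it is in category N): it is in state A.

Yes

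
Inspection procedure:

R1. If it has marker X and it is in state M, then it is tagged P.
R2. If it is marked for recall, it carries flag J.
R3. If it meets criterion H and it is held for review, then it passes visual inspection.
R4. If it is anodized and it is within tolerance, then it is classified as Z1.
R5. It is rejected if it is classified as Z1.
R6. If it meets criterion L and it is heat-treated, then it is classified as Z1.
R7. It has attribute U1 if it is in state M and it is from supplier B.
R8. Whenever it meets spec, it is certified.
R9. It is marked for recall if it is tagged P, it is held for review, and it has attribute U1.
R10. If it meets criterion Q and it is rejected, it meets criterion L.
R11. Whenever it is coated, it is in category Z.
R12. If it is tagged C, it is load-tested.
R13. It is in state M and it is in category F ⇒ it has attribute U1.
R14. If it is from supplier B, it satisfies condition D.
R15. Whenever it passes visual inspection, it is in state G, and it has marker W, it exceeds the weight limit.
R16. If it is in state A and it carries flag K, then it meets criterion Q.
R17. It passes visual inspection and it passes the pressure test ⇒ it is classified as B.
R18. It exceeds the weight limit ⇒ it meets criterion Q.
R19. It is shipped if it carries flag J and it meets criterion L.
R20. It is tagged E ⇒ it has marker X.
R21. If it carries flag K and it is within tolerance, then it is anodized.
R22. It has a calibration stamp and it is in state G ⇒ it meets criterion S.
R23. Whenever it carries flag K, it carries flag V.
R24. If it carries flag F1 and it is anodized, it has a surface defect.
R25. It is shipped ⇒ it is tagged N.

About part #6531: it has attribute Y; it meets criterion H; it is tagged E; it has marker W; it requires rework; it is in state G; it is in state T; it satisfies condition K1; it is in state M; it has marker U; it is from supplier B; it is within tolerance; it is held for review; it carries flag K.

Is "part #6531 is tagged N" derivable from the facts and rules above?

By R3 (it meets criterion H, it is held for review): it passes visual inspection.
By R7 (it is in state M, it is from supplier B): it has attribute U1.
By R15 (it passes visual inspection, it is in state G, it has marker W): it exceeds the weight limit.
By R18 (it exceeds the weight limit): it meets criterion Q.
By R20 (it is tagged E): it has marker X.
By R21 (it carries flag K, it is within tolerance): it is anodized.
By R1 (it has marker X, it is in state M): it is tagged P.
By R4 (it is anodized, it is within tolerance): it is classified as Z1.
By R5 (it is classified as Z1): it is rejected.
By R9 (it is tagged P, it is held for review, it has attribute U1): it is marked for recall.
By R10 (it meets criterion Q, it is rejected): it meets criterion L.
By R2 (it is marked for recall): it carries flag J.
By R19 (it carries flag J, it meets criterion L): it is shipped.
By R25 (it is shipped): it is tagged N.

Yes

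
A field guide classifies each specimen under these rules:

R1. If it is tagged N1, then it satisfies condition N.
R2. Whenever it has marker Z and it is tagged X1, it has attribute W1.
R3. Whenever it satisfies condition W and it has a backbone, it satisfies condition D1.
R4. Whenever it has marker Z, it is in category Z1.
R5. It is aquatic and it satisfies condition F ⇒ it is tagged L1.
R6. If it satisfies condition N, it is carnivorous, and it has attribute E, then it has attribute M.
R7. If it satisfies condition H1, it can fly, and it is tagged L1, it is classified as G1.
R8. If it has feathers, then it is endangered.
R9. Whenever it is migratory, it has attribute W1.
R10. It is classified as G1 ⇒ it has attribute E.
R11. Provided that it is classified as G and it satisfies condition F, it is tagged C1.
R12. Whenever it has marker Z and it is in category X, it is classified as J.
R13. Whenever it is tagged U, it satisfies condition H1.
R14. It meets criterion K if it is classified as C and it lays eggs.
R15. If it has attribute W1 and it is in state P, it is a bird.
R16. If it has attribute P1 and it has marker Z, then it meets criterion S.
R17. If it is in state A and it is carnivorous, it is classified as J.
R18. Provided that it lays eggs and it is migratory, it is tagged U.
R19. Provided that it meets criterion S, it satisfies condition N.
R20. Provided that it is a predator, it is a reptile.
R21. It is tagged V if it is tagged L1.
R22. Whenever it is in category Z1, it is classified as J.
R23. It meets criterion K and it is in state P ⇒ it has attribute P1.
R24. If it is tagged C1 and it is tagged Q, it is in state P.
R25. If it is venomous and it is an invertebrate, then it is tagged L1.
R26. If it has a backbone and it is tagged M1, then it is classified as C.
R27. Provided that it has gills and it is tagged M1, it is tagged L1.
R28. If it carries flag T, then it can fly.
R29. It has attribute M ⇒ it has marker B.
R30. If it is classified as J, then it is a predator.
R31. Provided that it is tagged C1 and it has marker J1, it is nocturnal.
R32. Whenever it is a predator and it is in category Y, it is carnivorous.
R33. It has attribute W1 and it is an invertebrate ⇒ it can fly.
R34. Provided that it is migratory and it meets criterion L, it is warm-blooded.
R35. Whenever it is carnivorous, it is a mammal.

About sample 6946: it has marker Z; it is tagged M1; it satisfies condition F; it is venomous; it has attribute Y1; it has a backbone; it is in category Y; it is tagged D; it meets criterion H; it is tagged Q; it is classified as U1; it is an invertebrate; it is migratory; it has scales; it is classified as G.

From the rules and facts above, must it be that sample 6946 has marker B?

Forward chaining from the given facts derives: is in category Z1, has attribute W1, is tagged C1, is classified as J, is in state P, is tagged L1, is classified as C, is a predator, is carnivorous, can fly, is a mammal, is a bird, is a reptile, is tagged V.
The only rule concluding "it has marker B" is R29, which needs "it has attribute M"; that is never established.

No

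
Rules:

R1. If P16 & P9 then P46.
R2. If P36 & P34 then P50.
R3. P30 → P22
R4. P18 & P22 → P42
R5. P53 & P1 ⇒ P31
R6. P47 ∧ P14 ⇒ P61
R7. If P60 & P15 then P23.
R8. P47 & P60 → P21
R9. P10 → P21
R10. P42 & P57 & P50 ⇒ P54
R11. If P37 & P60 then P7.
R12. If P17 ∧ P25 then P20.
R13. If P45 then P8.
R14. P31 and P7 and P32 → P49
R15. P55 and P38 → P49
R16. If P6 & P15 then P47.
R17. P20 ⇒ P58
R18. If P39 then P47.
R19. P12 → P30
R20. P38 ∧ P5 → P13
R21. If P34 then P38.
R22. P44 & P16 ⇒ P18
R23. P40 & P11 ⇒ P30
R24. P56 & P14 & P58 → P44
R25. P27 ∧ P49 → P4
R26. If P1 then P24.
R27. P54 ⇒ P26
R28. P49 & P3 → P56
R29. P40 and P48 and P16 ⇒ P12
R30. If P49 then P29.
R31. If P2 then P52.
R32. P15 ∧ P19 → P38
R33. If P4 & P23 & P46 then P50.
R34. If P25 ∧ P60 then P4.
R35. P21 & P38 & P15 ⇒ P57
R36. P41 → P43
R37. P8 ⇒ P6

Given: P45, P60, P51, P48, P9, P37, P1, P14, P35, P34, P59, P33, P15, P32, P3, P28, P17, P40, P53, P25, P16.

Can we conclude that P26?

P46  (by R1: P16, P9)
P31  (by R5: P53, P1)
P23  (by R7: P60, P15)
P7  (by R11: P37, P60)
P20  (by R12: P17, P25)
P8  (by R13: P45)
P49  (by R14: P31, P7, P32)
P58  (by R17: P20)
P38  (by R21: P34)
P56  (by R28: P49, P3)
P12  (by R29: P40, P48, P16)
P4  (by R34: P25, P60)
P6  (by R37: P8)
P47  (by R16: P6, P15)
P30  (by R19: P12)
P44  (by R24: P56, P14, P58)
P50  (by R33: P4, P23, P46)
P22  (by R3: P30)
P21  (by R8: P47, P60)
P18  (by R22: P44, P16)
P57  (by R35: P21, P38, P15)
P42  (by R4: P18, P22)
P54  (by R10: P42, P57, P50)
P26  (by R27: P54)

Yes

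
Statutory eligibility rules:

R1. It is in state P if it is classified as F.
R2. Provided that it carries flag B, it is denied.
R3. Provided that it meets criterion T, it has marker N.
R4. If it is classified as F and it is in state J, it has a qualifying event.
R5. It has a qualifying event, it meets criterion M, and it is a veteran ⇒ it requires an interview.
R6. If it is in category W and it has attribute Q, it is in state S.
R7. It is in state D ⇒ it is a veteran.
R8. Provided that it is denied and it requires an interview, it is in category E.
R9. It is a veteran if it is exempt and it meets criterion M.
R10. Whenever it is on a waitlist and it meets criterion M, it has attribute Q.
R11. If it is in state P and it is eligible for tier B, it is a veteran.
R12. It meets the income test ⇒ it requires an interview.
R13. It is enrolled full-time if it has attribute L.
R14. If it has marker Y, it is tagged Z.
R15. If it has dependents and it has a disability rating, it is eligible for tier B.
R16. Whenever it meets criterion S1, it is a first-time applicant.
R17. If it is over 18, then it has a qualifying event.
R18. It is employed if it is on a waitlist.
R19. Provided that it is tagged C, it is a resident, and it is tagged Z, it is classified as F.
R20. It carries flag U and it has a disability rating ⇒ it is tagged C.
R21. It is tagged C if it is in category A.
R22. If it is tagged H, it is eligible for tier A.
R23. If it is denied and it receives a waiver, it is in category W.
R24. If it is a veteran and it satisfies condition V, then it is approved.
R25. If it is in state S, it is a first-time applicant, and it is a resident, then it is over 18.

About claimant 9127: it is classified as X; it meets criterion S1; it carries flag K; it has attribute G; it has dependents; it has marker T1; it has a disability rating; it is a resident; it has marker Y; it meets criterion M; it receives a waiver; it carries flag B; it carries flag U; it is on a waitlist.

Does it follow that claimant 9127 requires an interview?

Yes

By R2 (it carries flag B): it is denied.
By R10 (it is on a waitlist, it meets criterion M): it has attribute Q.
By R14 (it has marker Y): it is tagged Z.
By R15 (it has dependents, it has a disability rating): it is eligible for tier B.
By R16 (it meets criterion S1): it is a first-time applicant.
By R20 (it carries flag U, it has a disability rating): it is tagged C.
By R23 (it is denied, it receives a waiver): it is in category W.
By R6 (it is in category W, it has attribute Q): it is in state S.
By R19 (it is tagged C, it is a resident, it is tagged Z): it is classified as F.
By R25 (it is in state S, it is a first-time applicant, it is a resident): it is over 18.
By R1 (it is classified as F): it is in state P.
By R11 (it is in state P, it is eligible for tier B): it is a veteran.
By R17 (it is over 18): it has a qualifying event.
By R5 (it has a qualifying event, it meets criterion M, it is a veteran): it requires an interview.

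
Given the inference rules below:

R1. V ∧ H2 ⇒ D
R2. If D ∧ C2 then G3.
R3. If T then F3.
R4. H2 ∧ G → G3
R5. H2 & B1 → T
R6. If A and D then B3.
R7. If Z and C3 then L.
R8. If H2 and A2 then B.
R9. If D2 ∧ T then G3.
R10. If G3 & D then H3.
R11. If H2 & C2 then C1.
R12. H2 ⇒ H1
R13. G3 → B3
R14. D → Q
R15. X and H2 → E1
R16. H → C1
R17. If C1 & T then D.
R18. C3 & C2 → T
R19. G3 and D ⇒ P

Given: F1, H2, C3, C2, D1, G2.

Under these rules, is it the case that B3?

Yes

C1  (by R11: H2, C2)
T  (by R18: C3, C2)
D  (by R17: C1, T)
G3  (by R2: D, C2)
B3  (by R13: G3)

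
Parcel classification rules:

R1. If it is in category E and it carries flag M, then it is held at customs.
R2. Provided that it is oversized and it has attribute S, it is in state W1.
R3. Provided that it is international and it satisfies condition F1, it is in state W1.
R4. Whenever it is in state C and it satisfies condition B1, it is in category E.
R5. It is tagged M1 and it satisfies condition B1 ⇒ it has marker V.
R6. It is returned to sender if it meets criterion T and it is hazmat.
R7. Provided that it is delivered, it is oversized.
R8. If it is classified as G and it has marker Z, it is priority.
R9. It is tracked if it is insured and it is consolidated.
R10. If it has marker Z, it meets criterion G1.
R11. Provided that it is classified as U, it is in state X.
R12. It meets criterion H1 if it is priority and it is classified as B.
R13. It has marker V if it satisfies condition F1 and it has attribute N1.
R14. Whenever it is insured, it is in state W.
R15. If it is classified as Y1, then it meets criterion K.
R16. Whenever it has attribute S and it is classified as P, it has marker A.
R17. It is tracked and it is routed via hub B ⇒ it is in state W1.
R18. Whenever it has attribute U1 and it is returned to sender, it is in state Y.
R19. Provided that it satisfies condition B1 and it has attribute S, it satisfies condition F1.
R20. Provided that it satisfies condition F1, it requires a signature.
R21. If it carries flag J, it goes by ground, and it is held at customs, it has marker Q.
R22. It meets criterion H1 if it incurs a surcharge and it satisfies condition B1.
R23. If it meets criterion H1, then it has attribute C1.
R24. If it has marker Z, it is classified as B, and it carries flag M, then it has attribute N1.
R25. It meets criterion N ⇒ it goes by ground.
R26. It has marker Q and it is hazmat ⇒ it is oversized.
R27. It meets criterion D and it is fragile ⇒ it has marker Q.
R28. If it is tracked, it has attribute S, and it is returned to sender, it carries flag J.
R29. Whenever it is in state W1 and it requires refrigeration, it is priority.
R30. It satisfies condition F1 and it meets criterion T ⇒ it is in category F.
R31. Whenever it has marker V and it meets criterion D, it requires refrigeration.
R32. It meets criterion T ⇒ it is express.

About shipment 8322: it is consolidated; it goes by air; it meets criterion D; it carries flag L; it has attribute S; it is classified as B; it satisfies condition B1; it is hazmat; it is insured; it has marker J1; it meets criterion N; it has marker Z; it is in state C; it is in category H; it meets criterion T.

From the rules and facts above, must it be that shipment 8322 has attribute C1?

No

Forward chaining from the given facts derives: is in category E, is returned to sender, is tracked, meets criterion G1, is in state W, satisfies condition F1, requires a signature, goes by ground, carries flag J, is in category F, is express.
The only rule concluding "it has attribute C1" is R23, which needs "it meets criterion H1"; that is never established.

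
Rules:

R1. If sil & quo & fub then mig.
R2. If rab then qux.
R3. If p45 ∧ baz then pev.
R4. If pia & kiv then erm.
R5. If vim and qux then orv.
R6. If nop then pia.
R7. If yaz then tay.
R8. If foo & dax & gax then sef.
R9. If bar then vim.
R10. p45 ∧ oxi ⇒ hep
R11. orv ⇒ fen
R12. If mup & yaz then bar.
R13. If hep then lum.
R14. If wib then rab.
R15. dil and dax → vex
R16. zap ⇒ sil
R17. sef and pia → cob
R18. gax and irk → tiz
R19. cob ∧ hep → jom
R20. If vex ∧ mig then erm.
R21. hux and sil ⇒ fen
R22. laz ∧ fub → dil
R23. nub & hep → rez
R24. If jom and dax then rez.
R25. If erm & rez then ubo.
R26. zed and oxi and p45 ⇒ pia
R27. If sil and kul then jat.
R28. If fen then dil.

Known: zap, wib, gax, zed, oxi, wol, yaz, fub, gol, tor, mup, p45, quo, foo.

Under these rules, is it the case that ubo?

Forward chaining from the given facts derives: tay, hep, bar, lum, rab, sil, pia, mig, qux, vim, orv, fen, dil.
The only rule concluding ubo is R25, which needs erm; that is never established.

No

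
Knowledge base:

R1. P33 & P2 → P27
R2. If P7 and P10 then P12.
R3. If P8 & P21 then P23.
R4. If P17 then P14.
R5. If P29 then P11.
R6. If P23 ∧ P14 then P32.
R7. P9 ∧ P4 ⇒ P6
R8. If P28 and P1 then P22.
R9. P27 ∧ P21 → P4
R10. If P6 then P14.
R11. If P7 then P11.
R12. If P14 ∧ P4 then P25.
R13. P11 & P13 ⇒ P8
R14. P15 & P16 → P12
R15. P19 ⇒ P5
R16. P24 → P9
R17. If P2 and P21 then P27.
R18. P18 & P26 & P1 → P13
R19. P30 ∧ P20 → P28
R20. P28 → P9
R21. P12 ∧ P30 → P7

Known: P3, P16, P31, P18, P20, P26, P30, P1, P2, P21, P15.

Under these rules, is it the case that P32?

P12  (by R14: P15, P16)
P27  (by R17: P2, P21)
P13  (by R18: P18, P26, P1)
P28  (by R19: P30, P20)
P9  (by R20: P28)
P7  (by R21: P12, P30)
P4  (by R9: P27, P21)
P11  (by R11: P7)
P8  (by R13: P11, P13)
P23  (by R3: P8, P21)
P6  (by R7: P9, P4)
P14  (by R10: P6)
P32  (by R6: P23, P14)

Yes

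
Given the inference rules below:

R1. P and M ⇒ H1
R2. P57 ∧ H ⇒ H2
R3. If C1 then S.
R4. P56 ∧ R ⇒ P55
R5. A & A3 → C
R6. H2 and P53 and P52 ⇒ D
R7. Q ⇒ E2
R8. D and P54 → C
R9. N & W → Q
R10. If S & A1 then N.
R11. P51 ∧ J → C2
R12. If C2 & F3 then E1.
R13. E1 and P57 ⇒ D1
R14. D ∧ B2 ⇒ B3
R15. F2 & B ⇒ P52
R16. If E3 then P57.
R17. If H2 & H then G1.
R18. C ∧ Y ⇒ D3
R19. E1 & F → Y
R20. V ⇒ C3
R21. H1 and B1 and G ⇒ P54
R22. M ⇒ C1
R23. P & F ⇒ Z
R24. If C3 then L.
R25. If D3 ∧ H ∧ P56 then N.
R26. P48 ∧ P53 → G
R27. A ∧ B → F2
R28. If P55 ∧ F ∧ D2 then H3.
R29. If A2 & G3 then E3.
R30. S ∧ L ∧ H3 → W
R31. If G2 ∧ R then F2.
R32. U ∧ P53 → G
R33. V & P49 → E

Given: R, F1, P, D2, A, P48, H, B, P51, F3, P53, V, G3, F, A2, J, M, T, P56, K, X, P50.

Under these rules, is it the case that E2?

Forward chaining from the given facts derives: H1, P55, C2, E1, Y, C3, C1, Z, L, G, F2, H3, E3, S, P52, P57, W, H2, D, D1, G1.
The only rule concluding E2 is R7, which needs Q; that is never established.

No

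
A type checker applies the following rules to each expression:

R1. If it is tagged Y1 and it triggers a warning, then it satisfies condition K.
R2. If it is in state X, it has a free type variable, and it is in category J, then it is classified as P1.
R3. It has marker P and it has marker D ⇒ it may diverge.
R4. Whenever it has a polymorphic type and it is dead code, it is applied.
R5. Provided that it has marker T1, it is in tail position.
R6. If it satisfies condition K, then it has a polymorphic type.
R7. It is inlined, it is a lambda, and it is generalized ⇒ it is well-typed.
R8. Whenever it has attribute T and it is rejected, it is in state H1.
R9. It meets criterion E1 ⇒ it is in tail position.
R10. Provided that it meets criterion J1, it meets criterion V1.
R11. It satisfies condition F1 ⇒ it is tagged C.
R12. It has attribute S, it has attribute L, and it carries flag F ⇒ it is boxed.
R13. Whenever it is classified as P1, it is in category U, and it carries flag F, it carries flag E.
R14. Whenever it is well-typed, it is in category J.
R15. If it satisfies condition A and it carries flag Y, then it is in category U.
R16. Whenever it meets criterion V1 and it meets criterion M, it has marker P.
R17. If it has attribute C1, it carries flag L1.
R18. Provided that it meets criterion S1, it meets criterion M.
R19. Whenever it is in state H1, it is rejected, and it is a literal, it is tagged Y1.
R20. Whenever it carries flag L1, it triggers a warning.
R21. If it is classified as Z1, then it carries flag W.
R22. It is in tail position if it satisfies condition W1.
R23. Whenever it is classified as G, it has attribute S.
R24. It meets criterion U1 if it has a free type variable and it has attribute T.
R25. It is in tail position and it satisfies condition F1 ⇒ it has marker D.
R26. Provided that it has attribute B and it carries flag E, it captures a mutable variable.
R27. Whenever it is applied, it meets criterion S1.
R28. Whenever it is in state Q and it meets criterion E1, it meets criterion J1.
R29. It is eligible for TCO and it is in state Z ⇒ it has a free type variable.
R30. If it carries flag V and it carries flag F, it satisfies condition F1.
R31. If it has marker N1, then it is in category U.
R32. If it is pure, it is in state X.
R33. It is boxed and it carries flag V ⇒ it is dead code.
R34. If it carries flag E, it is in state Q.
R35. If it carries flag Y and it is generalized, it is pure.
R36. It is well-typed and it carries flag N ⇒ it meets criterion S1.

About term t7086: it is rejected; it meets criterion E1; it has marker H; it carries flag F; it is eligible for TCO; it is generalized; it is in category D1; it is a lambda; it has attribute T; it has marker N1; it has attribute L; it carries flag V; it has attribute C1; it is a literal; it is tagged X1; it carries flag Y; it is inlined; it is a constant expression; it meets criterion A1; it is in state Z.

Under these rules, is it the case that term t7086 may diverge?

No

Forward chaining from the given facts derives: is well-typed, is in state H1, is in tail position, is in category J, carries flag L1, is tagged Y1, triggers a warning, has a free type variable, satisfies condition F1, is in category U, is pure, satisfies condition K, has a polymorphic type, is tagged C, meets criterion U1, has marker D, is in state X, is classified as P1, carries flag E, is in state Q, meets criterion J1, meets criterion V1.
The only rule concluding "it may diverge" is R3, which needs "it has marker P"; that is never established.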